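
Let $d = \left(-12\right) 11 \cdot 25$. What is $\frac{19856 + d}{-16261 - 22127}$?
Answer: $- \frac{4139}{9597} \approx -0.43128$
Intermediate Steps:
$d = -3300$ ($d = \left(-132\right) 25 = -3300$)
$\frac{19856 + d}{-16261 - 22127} = \frac{19856 - 3300}{-16261 - 22127} = \frac{16556}{-38388} = 16556 \left(- \frac{1}{38388}\right) = - \frac{4139}{9597}$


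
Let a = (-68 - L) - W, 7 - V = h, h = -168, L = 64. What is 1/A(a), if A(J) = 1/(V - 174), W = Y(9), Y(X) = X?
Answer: 1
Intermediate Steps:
V = 175 (V = 7 - 1*(-168) = 7 + 168 = 175)
W = 9
a = -141 (a = (-68 - 1*64) - 1*9 = (-68 - 64) - 9 = -132 - 9 = -141)
A(J) = 1 (A(J) = 1/(175 - 174) = 1/1 = 1)
1/A(a) = 1/1 = 1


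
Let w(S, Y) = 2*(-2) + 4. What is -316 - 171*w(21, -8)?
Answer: -316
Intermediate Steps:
w(S, Y) = 0 (w(S, Y) = -4 + 4 = 0)
-316 - 171*w(21, -8) = -316 - 171*0 = -316 + 0 = -316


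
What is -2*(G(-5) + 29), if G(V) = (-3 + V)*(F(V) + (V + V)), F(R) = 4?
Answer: -154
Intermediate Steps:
G(V) = (-3 + V)*(4 + 2*V) (G(V) = (-3 + V)*(4 + (V + V)) = (-3 + V)*(4 + 2*V))
-2*(G(-5) + 29) = -2*((-12 - 2*(-5) + 2*(-5)²) + 29) = -2*((-12 + 10 + 2*25) + 29) = -2*((-12 + 10 + 50) + 29) = -2*(48 + 29) = -2*77 = -154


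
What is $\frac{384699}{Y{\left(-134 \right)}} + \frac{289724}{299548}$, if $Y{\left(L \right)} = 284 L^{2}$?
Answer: $\frac{398171128237}{381886556048} \approx 1.0426$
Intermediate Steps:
$\frac{384699}{Y{\left(-134 \right)}} + \frac{289724}{299548} = \frac{384699}{284 \left(-134\right)^{2}} + \frac{289724}{299548} = \frac{384699}{284 \cdot 17956} + 289724 \cdot \frac{1}{299548} = \frac{384699}{5099504} + \frac{72431}{74887} = \frac{398171128237}{381886556048}$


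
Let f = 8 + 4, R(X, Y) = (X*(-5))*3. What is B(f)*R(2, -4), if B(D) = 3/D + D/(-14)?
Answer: 255/14 ≈ 18.214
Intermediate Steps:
R(X, Y) = -15*X (R(X, Y) = -5*X*3 = -15*X)
f = 12
B(D) = 3/D - D/14 (B(D) = 3/D + D*(-1/14) = 3/D - D/14)
B(f)*R(2, -4) = (3/12 - 1/14*12)*(-15*2) = (3*(1/12) - 6/7)*(-30) = (¼ - 6/7)*(-30) = -17/28*(-30) = 255/14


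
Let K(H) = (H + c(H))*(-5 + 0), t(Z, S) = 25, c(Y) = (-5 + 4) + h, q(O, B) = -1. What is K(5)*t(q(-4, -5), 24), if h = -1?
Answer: -375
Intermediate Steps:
c(Y) = -2 (c(Y) = (-5 + 4) - 1 = -1 - 1 = -2)
K(H) = 10 - 5*H (K(H) = (H - 2)*(-5 + 0) = (-2 + H)*(-5) = 10 - 5*H)
K(5)*t(q(-4, -5), 24) = (10 - 5*5)*25 = (10 - 25)*25 = -15*25 = -375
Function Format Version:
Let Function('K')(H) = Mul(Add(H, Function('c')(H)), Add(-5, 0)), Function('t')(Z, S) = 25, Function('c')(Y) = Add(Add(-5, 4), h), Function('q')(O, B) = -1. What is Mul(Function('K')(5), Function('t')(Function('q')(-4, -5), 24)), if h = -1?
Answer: -375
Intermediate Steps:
Function('c')(Y) = -2 (Function('c')(Y) = Add(Add(-5, 4), -1) = Add(-1, -1) = -2)
Function('K')(H) = Add(10, Mul(-5, H)) (Function('K')(H) = Mul(Add(H, -2), Add(-5, 0)) = Mul(Add(-2, H), -5) = Add(10, Mul(-5, H)))
Mul(Function('K')(5), Function('t')(Function('q')(-4, -5), 24)) = Mul(Add(10, Mul(-5, 5)), 25) = Mul(Add(10, -25), 25) = Mul(-15, 25) = -375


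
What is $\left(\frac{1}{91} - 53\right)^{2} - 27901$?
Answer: $- \frac{207796497}{8281} \approx -25093.0$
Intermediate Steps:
$\left(\frac{1}{91} - 53\right)^{2} - 27901 = \left(- \frac{4822}{91}\right)^{2} - 27901 = \frac{23251684}{8281} - 27901 = - \frac{207796497}{8281}$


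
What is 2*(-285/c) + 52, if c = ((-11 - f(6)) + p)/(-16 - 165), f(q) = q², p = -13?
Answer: -3335/2 ≈ -1667.5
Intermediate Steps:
c = 60/181 (c = ((-11 - 1*6²) - 13)/(-16 - 165) = ((-11 - 1*36) - 13)/(-181) = ((-11 - 36) - 13)*(-1/181) = (-47 - 13)*(-1/181) = -60*(-1/181) = 60/181 ≈ 0.33149)
2*(-285/c) + 52 = 2*(-285/60/181) + 52 = 2*(-285*181/60) + 52 = 2*(-3439/4) + 52 = -3439/2 + 52 = -3335/2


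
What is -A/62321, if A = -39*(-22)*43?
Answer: -36894/62321 ≈ -0.59200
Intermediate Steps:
A = 36894 (A = 858*43 = 36894)
-A/62321 = -36894/62321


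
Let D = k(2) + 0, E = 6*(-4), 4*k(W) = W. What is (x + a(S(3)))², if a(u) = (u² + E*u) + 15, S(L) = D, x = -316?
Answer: 1565001/16 ≈ 97813.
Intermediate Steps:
k(W) = W/4
E = -24
D = ½ (D = (¼)*2 + 0 = ½ + 0 = ½ ≈ 0.50000)
S(L) = ½
a(u) = 15 + u² - 24*u (a(u) = (u² - 24*u) + 15 = 15 + u² - 24*u)
(x + a(S(3)))² = (-316 + (15 + (½)² - 24*½))² = (-316 + (15 + ¼ - 12))² = (-316 + 13/4)² = (-1251/4)² = 1565001/16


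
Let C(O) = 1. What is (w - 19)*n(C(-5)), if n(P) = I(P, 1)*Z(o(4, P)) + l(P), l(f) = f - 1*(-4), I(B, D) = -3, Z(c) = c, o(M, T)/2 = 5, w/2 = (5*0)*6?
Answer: 475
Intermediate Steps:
w = 0 (w = 2*((5*0)*6) = 2*(0*6) = 2*0 = 0)
o(M, T) = 10 (o(M, T) = 2*5 = 10)
l(f) = 4 + f (l(f) = f + 4 = 4 + f)
n(P) = -26 + P (n(P) = -3*10 + (4 + P) = -30 + (4 + P) = -26 + P)
(w - 19)*n(C(-5)) = (0 - 19)*(-26 + 1) = -19*(-25) = 475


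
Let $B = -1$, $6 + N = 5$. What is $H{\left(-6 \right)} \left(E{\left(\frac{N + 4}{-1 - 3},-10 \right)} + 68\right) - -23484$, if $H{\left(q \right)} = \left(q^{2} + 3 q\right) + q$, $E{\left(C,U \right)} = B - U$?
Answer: $24408$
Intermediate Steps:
$N = -1$ ($N = -6 + 5 = -1$)
$E{\left(C,U \right)} = -1 - U$
$H{\left(q \right)} = q^{2} + 4 q$
$H{\left(-6 \right)} \left(E{\left(\frac{N + 4}{-1 - 3},-10 \right)} + 68\right) - -23484 = - 6 \left(4 - 6\right) \left(\left(-1 - -10\right) + 68\right) - -23484 = \left(-6\right) \left(-2\right) \left(\left(-1 + 10\right) + 68\right) + 23484 = 12 \left(9 + 68\right) + 23484 = 12 \cdot 77 + 23484 = 924 + 23484 = 24408$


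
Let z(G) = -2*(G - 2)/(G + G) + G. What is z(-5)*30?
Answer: -192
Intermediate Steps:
z(G) = G - (-2 + G)/G (z(G) = -2*(-2 + G)/(2*G) + G = -2*(-2 + G)*1/(2*G) + G = -(-2 + G)/G + G = G - (-2 + G)/G)
z(-5)*30 = (-1 - 5 + 2/(-5))*30 = (-1 - 5 + 2*(-⅕))*30 = (-1 - 5 - ⅖)*30 = -32/5*30 = -192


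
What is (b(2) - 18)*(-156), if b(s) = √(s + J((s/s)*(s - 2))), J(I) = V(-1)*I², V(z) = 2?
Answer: 2808 - 156*√2 ≈ 2587.4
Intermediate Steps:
J(I) = 2*I²
b(s) = √(s + 2*(-2 + s)²) (b(s) = √(s + 2*((s/s)*(s - 2))²) = √(s + 2*(1*(-2 + s))²) = √(s + 2*(-2 + s)²))
(b(2) - 18)*(-156) = (√(2 + 2*(-2 + 2)²) - 18)*(-156) = (√(2 + 2*0²) - 18)*(-156) = (√(2 + 2*0) - 18)*(-156) = (√(2 + 0) - 18)*(-156) = (√2 - 18)*(-156) = (-18 + √2)*(-156) = 2808 - 156*√2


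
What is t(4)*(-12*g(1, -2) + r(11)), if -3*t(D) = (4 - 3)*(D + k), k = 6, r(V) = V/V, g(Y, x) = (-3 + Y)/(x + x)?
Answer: 50/3 ≈ 16.667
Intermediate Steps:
g(Y, x) = (-3 + Y)/(2*x) (g(Y, x) = (-3 + Y)/((2*x)) = (-3 + Y)*(1/(2*x)) = (-3 + Y)/(2*x))
r(V) = 1
t(D) = -2 - D/3 (t(D) = -(4 - 3)*(D + 6)/3 = -(6 + D)/3 = -2 - D/3)
t(4)*(-12*g(1, -2) + r(11)) = (-2 - ⅓*4)*(-6*(-3 + 1)/(-2) + 1) = (-2 - 4/3)*(-6*(-1)*(-2)/2 + 1) = -10*(-12*½ + 1)/3 = -10*(-6 + 1)/3 = -10/3*(-5) = 50/3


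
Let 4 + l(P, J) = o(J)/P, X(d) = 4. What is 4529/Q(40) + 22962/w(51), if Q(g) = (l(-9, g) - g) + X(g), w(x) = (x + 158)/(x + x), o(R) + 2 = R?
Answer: 923646303/83182 ≈ 11104.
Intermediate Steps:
o(R) = -2 + R
l(P, J) = -4 + (-2 + J)/P
w(x) = (158 + x)/(2*x) (w(x) = (158 + x)/((2*x)) = (158 + x)*(1/(2*x)) = (158 + x)/(2*x))
Q(g) = 2/9 - 10*g/9 (Q(g) = ((-2 + g - 4*(-9))/(-9) - g) + 4 = (-(-2 + g + 36)/9 - g) + 4 = (-(34 + g)/9 - g) + 4 = ((-34/9 - g/9) - g) + 4 = (-34/9 - 10*g/9) + 4 = 2/9 - 10*g/9)
4529/Q(40) + 22962/w(51) = 4529/(2/9 - 10/9*40) + 22962/(((½)*(158 + 51)/51)) = 4529/(2/9 - 400/9) + 22962/(((½)*(1/51)*209)) = 4529/(-398/9) + 22962/(209/102) = 4529*(-9/398) + 22962*(102/209) = -40761/398 + 2342124/209 = 923646303/83182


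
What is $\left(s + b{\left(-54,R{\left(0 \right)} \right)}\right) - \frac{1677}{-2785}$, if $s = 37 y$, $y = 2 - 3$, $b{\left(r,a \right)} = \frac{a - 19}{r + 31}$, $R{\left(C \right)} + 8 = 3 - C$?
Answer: $- \frac{2264624}{64055} \approx -35.354$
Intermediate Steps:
$R{\left(C \right)} = -5 - C$ ($R{\left(C \right)} = -8 - \left(-3 + C\right) = -5 - C$)
$b{\left(r,a \right)} = \frac{-19 + a}{31 + r}$
$y = -1$ ($y = 2 - 3 = -1$)
$s = -37$ ($s = 37 \left(-1\right) = -37$)
$\left(s + b{\left(-54,R{\left(0 \right)} \right)}\right) - \frac{1677}{-2785} = \left(-37 + \frac{-19 - 5}{31 - 54}\right) - \frac{1677}{-2785} = \left(-37 + \frac{-19 + \left(-5 + 0\right)}{-23}\right) - - \frac{1677}{2785} = \left(-37 - \frac{-19 - 5}{23}\right) + \frac{1677}{2785} = \left(-37 - - \frac{24}{23}\right) + \frac{1677}{2785} = \left(-37 + \frac{24}{23}\right) + \frac{1677}{2785} = - \frac{827}{23} + \frac{1677}{2785} = - \frac{2264624}{64055}$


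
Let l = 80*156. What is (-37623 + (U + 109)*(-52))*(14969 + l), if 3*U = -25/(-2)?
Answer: -3582725827/3 ≈ -1.1942e+9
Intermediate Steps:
U = 25/6 (U = (-25/(-2))/3 = (-25*(-½))/3 = (⅓)*(25/2) = 25/6 ≈ 4.1667)
l = 12480
(-37623 + (U + 109)*(-52))*(14969 + l) = (-37623 + (25/6 + 109)*(-52))*(14969 + 12480) = (-37623 + (679/6)*(-52))*27449 = (-37623 - 17654/3)*27449 = -130523/3*27449 = -3582725827/3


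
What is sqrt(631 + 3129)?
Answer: 4*sqrt(235) ≈ 61.319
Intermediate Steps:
sqrt(631 + 3129) = sqrt(3760) = 4*sqrt(235)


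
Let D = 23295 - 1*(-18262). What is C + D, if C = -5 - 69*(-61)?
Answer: 45761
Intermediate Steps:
D = 41557 (D = 23295 + 18262 = 41557)
C = 4204 (C = -5 + 4209 = 4204)
C + D = 4204 + 41557 = 45761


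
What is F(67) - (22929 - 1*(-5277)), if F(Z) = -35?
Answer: -28241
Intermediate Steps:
F(67) - (22929 - 1*(-5277)) = -35 - (22929 - 1*(-5277)) = -35 - (22929 + 5277) = -35 - 1*28206 = -35 - 28206 = -28241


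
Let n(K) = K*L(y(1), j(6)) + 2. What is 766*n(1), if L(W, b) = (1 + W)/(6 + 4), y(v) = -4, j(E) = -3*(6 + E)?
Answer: 6511/5 ≈ 1302.2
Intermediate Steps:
j(E) = -18 - 3*E
L(W, b) = ⅒ + W/10 (L(W, b) = (1 + W)/10 = (1 + W)*(⅒) = ⅒ + W/10)
n(K) = 2 - 3*K/10 (n(K) = K*(⅒ + (⅒)*(-4)) + 2 = K*(⅒ - ⅖) + 2 = K*(-3/10) + 2 = -3*K/10 + 2 = 2 - 3*K/10)
766*n(1) = 766*(2 - 3/10*1) = 766*(2 - 3/10) = 766*(17/10) = 6511/5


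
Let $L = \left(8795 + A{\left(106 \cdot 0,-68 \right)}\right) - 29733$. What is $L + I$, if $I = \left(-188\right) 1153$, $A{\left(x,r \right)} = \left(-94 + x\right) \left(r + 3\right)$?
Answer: $-231592$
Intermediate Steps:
$A{\left(x,r \right)} = \left(-94 + x\right) \left(3 + r\right)$
$I = -216764$
$L = -14828$ ($L = \left(8795 - \left(-6110 + 65 \cdot 106 \cdot 0\right)\right) - 29733 = \left(8795 + \left(-282 + 6392 + 3 \cdot 0 - 0\right)\right) - 29733 = \left(8795 + \left(-282 + 6392 + 0 + 0\right)\right) - 29733 = \left(8795 + 6110\right) - 29733 = 14905 - 29733 = -14828$)
$L + I = -14828 - 216764 = -231592$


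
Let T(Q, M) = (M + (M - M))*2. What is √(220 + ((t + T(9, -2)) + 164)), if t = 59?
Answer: √439 ≈ 20.952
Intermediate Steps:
T(Q, M) = 2*M (T(Q, M) = (M + 0)*2 = M*2 = 2*M)
√(220 + ((t + T(9, -2)) + 164)) = √(220 + ((59 + 2*(-2)) + 164)) = √(220 + ((59 - 4) + 164)) = √(220 + (55 + 164)) = √(220 + 219) = √439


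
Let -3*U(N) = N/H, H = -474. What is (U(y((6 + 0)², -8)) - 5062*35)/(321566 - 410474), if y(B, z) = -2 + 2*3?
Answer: 31491967/15803397 ≈ 1.9927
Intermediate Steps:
y(B, z) = 4 (y(B, z) = -2 + 6 = 4)
U(N) = N/1422 (U(N) = -N/(3*(-474)) = -N*(-1)/(3*474) = -(-1)*N/1422 = N/1422)
(U(y((6 + 0)², -8)) - 5062*35)/(321566 - 410474) = ((1/1422)*4 - 5062*35)/(321566 - 410474) = (2/711 - 177170)/(-88908) = -125967868/711*(-1/88908) = 31491967/15803397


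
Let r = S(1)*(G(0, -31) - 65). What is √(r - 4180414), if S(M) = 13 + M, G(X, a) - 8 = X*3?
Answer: 2*I*√1045303 ≈ 2044.8*I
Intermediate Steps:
G(X, a) = 8 + 3*X (G(X, a) = 8 + X*3 = 8 + 3*X)
r = -798 (r = (13 + 1)*((8 + 3*0) - 65) = 14*((8 + 0) - 65) = 14*(8 - 65) = 14*(-57) = -798)
√(r - 4180414) = √(-798 - 4180414) = √(-4181212) = 2*I*√1045303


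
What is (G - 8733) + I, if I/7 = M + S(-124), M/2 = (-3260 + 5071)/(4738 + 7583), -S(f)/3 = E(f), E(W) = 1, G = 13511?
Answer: 58636351/12321 ≈ 4759.1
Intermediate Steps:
S(f) = -3 (S(f) = -3*1 = -3)
M = 3622/12321 (M = 2*((-3260 + 5071)/(4738 + 7583)) = 2*(1811/12321) = 3622/12321 ≈ 0.29397)
I = -233387/12321 (I = 7*(3622/12321 - 3) = 7*(-33341/12321) = -233387/12321 ≈ -18.942)
(G - 8733) + I = (13511 - 8733) - 233387/12321 = 4778 - 233387/12321 = 58636351/12321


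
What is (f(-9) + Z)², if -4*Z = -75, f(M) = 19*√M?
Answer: -46359/16 + 4275*I/2 ≈ -2897.4 + 2137.5*I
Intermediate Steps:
Z = 75/4 (Z = -¼*(-75) = 75/4 ≈ 18.750)
(f(-9) + Z)² = (19*√(-9) + 75/4)² = (19*(3*I) + 75/4)² = (57*I + 75/4)² = (75/4 + 57*I)²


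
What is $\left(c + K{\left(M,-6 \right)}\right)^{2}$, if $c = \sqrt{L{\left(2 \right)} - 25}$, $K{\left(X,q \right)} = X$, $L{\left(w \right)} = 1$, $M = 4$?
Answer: $-8 + 16 i \sqrt{6} \approx -8.0 + 39.192 i$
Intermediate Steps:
$c = 2 i \sqrt{6}$ ($c = \sqrt{1 - 25} = \sqrt{-24} = 2 i \sqrt{6} \approx 4.899 i$)
$\left(c + K{\left(M,-6 \right)}\right)^{2} = \left(2 i \sqrt{6} + 4\right)^{2} = \left(4 + 2 i \sqrt{6}\right)^{2}$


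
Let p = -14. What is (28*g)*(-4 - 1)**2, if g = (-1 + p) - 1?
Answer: -11200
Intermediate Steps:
g = -16 (g = (-1 - 14) - 1 = -15 - 1 = -16)
(28*g)*(-4 - 1)**2 = (28*(-16))*(-4 - 1)**2 = -448*(-5)**2 = -448*25 = -11200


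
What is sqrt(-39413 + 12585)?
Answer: 2*I*sqrt(6707) ≈ 163.79*I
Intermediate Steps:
sqrt(-39413 + 12585) = sqrt(-26828) = 2*I*sqrt(6707)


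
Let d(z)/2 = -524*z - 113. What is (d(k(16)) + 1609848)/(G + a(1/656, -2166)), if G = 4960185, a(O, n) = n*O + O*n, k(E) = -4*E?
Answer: 91659272/271156419 ≈ 0.33803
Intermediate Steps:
a(O, n) = 2*O*n (a(O, n) = O*n + O*n = 2*O*n)
d(z) = -226 - 1048*z (d(z) = 2*(-524*z - 113) = 2*(-113 - 524*z) = -226 - 1048*z)
(d(k(16)) + 1609848)/(G + a(1/656, -2166)) = ((-226 - (-4192)*16) + 1609848)/(4960185 + 2*(-2166)/656) = ((-226 - 1048*(-64)) + 1609848)/(4960185 + 2*(1/656)*(-2166)) = ((-226 + 67072) + 1609848)/(4960185 - 1083/164) = (66846 + 1609848)/(813469257/164) = 1676694*(164/813469257) = 91659272/271156419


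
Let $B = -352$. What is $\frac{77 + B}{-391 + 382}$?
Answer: $\frac{275}{9} \approx 30.556$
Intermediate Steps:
$\frac{77 + B}{-391 + 382} = \frac{77 - 352}{-391 + 382} = - \frac{275}{-9} = \left(-275\right) \left(- \frac{1}{9}\right) = \frac{275}{9}$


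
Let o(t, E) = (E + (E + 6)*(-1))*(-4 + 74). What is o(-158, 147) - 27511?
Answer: -27931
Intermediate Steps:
o(t, E) = -420 (o(t, E) = (E + (6 + E)*(-1))*70 = (E + (-6 - E))*70 = -6*70 = -420)
o(-158, 147) - 27511 = -420 - 27511 = -27931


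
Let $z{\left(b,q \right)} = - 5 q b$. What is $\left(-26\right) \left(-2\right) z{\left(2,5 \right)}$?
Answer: $-2600$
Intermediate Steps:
$z{\left(b,q \right)} = - 5 b q$
$\left(-26\right) \left(-2\right) z{\left(2,5 \right)} = \left(-26\right) \left(-2\right) \left(\left(-5\right) 2 \cdot 5\right) = 52 \left(-50\right) = -2600$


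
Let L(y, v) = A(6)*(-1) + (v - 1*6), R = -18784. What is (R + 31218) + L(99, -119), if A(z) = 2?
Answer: 12307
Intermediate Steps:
L(y, v) = -8 + v (L(y, v) = 2*(-1) + (v - 1*6) = -2 + (v - 6) = -2 + (-6 + v) = -8 + v)
(R + 31218) + L(99, -119) = (-18784 + 31218) + (-8 - 119) = 12434 - 127 = 12307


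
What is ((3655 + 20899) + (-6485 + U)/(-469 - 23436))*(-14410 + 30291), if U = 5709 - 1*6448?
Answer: 1331668571902/3415 ≈ 3.8995e+8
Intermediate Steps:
U = -739 (U = 5709 - 6448 = -739)
((3655 + 20899) + (-6485 + U)/(-469 - 23436))*(-14410 + 30291) = ((3655 + 20899) + (-6485 - 739)/(-469 - 23436))*(-14410 + 30291) = (24554 - 7224/(-23905))*15881 = (24554 - 7224*(-1/23905))*15881 = (24554 + 1032/3415)*15881 = (83852942/3415)*15881 = 1331668571902/3415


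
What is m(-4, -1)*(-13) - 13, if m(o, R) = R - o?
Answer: -52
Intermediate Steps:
m(-4, -1)*(-13) - 13 = (-1 - 1*(-4))*(-13) - 13 = (-1 + 4)*(-13) - 13 = 3*(-13) - 13 = -39 - 13 = -52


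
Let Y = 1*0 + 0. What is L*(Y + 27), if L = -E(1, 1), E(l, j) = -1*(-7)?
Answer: -189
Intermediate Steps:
E(l, j) = 7
L = -7 (L = -1*7 = -7)
Y = 0 (Y = 0 + 0 = 0)
L*(Y + 27) = -7*(0 + 27) = -7*27 = -189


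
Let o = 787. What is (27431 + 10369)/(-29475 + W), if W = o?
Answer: -4725/3586 ≈ -1.3176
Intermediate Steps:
W = 787
(27431 + 10369)/(-29475 + W) = (27431 + 10369)/(-29475 + 787) = 37800/(-28688) = 37800*(-1/28688) = -4725/3586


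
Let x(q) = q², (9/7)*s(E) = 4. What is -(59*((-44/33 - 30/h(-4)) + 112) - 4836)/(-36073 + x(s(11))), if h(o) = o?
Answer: 346005/5842258 ≈ 0.059225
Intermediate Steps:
s(E) = 28/9 (s(E) = (7/9)*4 = 28/9)
-(59*((-44/33 - 30/h(-4)) + 112) - 4836)/(-36073 + x(s(11))) = -(59*((-44/33 - 30/(-4)) + 112) - 4836)/(-36073 + (28/9)²) = -(59*((-44*1/33 - 30*(-¼)) + 112) - 4836)/(-36073 + 784/81) = -(59*((-4/3 + 15/2) + 112) - 4836)/(-2921129/81) = -(59*(37/6 + 112) - 4836)*(-81)/2921129 = -(59*(709/6) - 4836)*(-81)/2921129 = -(41831/6 - 4836)*(-81)/2921129 = -12815*(-81)/(6*2921129) = -1*(-346005/5842258) = 346005/5842258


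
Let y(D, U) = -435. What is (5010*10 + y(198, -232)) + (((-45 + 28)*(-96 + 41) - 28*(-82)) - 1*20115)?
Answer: 32781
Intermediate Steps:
(5010*10 + y(198, -232)) + (((-45 + 28)*(-96 + 41) - 28*(-82)) - 1*20115) = (5010*10 - 435) + (((-45 + 28)*(-96 + 41) - 28*(-82)) - 1*20115) = (50100 - 435) + ((-17*(-55) + 2296) - 20115) = 49665 + ((935 + 2296) - 20115) = 49665 + (3231 - 20115) = 49665 - 16884 = 32781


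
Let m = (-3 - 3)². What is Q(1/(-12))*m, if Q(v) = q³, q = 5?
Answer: 4500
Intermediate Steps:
m = 36 (m = (-6)² = 36)
Q(v) = 125 (Q(v) = 5³ = 125)
Q(1/(-12))*m = 125*36 = 4500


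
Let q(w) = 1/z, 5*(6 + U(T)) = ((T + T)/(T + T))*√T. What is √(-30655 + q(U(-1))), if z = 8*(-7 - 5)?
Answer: I*√17657286/24 ≈ 175.09*I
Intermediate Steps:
U(T) = -6 + √T/5 (U(T) = -6 + (((T + T)/(T + T))*√T)/5 = -6 + (((2*T)/((2*T)))*√T)/5 = -6 + (((2*T)*(1/(2*T)))*√T)/5 = -6 + (1*√T)/5 = -6 + √T/5)
z = -96 (z = 8*(-12) = -96)
q(w) = -1/96 (q(w) = 1/(-96) = -1/96)
√(-30655 + q(U(-1))) = √(-30655 - 1/96) = √(-2942881/96) = I*√17657286/24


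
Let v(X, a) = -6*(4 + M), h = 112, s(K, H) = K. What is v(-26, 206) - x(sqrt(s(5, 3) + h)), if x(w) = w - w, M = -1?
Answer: -18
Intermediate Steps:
x(w) = 0
v(X, a) = -18 (v(X, a) = -6*(4 - 1) = -6*3 = -18)
v(-26, 206) - x(sqrt(s(5, 3) + h)) = -18 - 1*0 = -18 + 0 = -18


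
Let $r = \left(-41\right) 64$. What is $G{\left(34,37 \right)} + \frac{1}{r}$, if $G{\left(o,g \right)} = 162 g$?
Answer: $\frac{15728255}{2624} \approx 5994.0$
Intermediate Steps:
$r = -2624$
$G{\left(34,37 \right)} + \frac{1}{r} = 162 \cdot 37 + \frac{1}{-2624} = 5994 - \frac{1}{2624} = \frac{15728255}{2624}$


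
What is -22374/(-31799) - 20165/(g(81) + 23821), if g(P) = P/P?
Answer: -108233407/757515778 ≈ -0.14288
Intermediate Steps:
g(P) = 1
-22374/(-31799) - 20165/(g(81) + 23821) = -22374/(-31799) - 20165/(1 + 23821) = -22374*(-1/31799) - 20165/23822 = 22374/31799 - 20165*1/23822 = 22374/31799 - 20165/23822 = -108233407/757515778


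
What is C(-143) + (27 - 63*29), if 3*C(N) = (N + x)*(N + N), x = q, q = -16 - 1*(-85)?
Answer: 15764/3 ≈ 5254.7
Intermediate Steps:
q = 69 (q = -16 + 85 = 69)
x = 69
C(N) = 2*N*(69 + N)/3 (C(N) = ((N + 69)*(N + N))/3 = ((69 + N)*(2*N))/3 = (2*N*(69 + N))/3 = 2*N*(69 + N)/3)
C(-143) + (27 - 63*29) = (2/3)*(-143)*(69 - 143) + (27 - 63*29) = (2/3)*(-143)*(-74) + (27 - 1827) = 21164/3 - 1800 = 15764/3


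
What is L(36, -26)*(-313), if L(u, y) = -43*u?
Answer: 484524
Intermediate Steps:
L(36, -26)*(-313) = -43*36*(-313) = -1548*(-313) = 484524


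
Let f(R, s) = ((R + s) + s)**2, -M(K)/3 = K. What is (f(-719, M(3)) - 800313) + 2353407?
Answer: 2096263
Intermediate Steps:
M(K) = -3*K
f(R, s) = (R + 2*s)**2
(f(-719, M(3)) - 800313) + 2353407 = ((-719 + 2*(-3*3))**2 - 800313) + 2353407 = ((-719 + 2*(-9))**2 - 800313) + 2353407 = ((-719 - 18)**2 - 800313) + 2353407 = ((-737)**2 - 800313) + 2353407 = (543169 - 800313) + 2353407 = -257144 + 2353407 = 2096263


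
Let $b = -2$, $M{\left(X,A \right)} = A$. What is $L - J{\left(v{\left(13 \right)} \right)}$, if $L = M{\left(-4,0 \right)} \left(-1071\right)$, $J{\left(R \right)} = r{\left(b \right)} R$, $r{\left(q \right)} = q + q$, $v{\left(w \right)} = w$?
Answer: $52$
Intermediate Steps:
$r{\left(q \right)} = 2 q$
$J{\left(R \right)} = - 4 R$ ($J{\left(R \right)} = 2 \left(-2\right) R = - 4 R$)
$L = 0$ ($L = 0 \left(-1071\right) = 0$)
$L - J{\left(v{\left(13 \right)} \right)} = 0 - \left(-4\right) 13 = 0 - -52 = 0 + 52 = 52$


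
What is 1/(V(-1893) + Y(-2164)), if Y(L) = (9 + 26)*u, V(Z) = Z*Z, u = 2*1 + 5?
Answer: 1/3583694 ≈ 2.7904e-7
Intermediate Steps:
u = 7 (u = 2 + 5 = 7)
V(Z) = Z²
Y(L) = 245 (Y(L) = (9 + 26)*7 = 35*7 = 245)
1/(V(-1893) + Y(-2164)) = 1/((-1893)² + 245) = 1/(3583449 + 245) = 1/3583694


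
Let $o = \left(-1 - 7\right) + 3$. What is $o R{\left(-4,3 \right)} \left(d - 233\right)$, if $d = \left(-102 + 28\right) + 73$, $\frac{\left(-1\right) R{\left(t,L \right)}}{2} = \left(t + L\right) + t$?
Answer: $11700$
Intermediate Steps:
$R{\left(t,L \right)} = - 4 t - 2 L$ ($R{\left(t,L \right)} = - 2 \left(\left(t + L\right) + t\right) = - 2 \left(\left(L + t\right) + t\right) = - 2 \left(L + 2 t\right) = - 4 t - 2 L$)
$d = -1$ ($d = -74 + 73 = -1$)
$o = -5$ ($o = -8 + 3 = -5$)
$o R{\left(-4,3 \right)} \left(d - 233\right) = - 5 \left(\left(-4\right) \left(-4\right) - 6\right) \left(-1 - 233\right) = - 5 \left(16 - 6\right) \left(-234\right) = \left(-5\right) 10 \left(-234\right) = \left(-50\right) \left(-234\right) = 11700$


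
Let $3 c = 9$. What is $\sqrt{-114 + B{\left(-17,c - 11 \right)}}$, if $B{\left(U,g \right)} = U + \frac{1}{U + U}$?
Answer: $\frac{9 i \sqrt{1870}}{34} \approx 11.447 i$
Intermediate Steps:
$c = 3$ ($c = \frac{1}{3} \cdot 9 = 3$)
$B{\left(U,g \right)} = U + \frac{1}{2 U}$
$\sqrt{-114 + B{\left(-17,c - 11 \right)}} = \sqrt{-114 - \left(17 - \frac{1}{2 \left(-17\right)}\right)} = \sqrt{-114 + \left(-17 + \frac{1}{2} \left(- \frac{1}{17}\right)\right)} = \sqrt{-114 - \frac{579}{34}} = \sqrt{- \frac{4455}{34}} = \frac{9 i \sqrt{1870}}{34}$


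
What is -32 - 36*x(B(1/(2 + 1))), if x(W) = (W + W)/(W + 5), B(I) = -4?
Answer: 256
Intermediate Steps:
x(W) = 2*W/(5 + W) (x(W) = (2*W)/(5 + W) = 2*W/(5 + W))
-32 - 36*x(B(1/(2 + 1))) = -32 - 72*(-4)/(5 - 4) = -32 - 72*(-4)/1 = -32 - 72*(-4) = -32 - 36*(-8) = -32 + 288 = 256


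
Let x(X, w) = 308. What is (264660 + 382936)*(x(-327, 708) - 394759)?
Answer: -255444889796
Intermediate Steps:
(264660 + 382936)*(x(-327, 708) - 394759) = (264660 + 382936)*(308 - 394759) = 647596*(-394451) = -255444889796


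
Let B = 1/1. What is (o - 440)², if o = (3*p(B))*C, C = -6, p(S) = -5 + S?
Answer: 135424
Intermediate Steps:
B = 1
o = 72 (o = (3*(-5 + 1))*(-6) = (3*(-4))*(-6) = -12*(-6) = 72)
(o - 440)² = (72 - 440)² = (-368)² = 135424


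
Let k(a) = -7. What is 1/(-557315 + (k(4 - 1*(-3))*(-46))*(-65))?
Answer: -1/578245 ≈ -1.7294e-6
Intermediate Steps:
1/(-557315 + (k(4 - 1*(-3))*(-46))*(-65)) = 1/(-557315 - 7*(-46)*(-65)) = 1/(-557315 + 322*(-65)) = 1/(-557315 - 20930) = 1/(-578245) = -1/578245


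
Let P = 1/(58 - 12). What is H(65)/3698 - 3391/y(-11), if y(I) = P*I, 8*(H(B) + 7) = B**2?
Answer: 4614735683/325424 ≈ 14181.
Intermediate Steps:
P = 1/46 ≈ 0.021739
H(B) = -7 + B**2/8
y(I) = I/46
H(65)/3698 - 3391/y(-11) = (-7 + (1/8)*65**2)/3698 - 3391/((1/46)*(-11)) = (-7 + (1/8)*4225)*(1/3698) - 3391/(-11/46) = (-7 + 4225/8)*(1/3698) - 3391*(-46/11) = (4169/8)*(1/3698) + 155986/11 = 4169/29584 + 155986/11 = 4614735683/325424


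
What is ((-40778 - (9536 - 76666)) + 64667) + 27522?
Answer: 118541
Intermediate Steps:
((-40778 - (9536 - 76666)) + 64667) + 27522 = ((-40778 - 1*(-67130)) + 64667) + 27522 = ((-40778 + 67130) + 64667) + 27522 = (26352 + 64667) + 27522 = 91019 + 27522 = 118541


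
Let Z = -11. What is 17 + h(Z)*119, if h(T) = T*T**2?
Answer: -158372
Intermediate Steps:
h(T) = T**3
17 + h(Z)*119 = 17 + (-11)**3*119 = 17 - 1331*119 = 17 - 158389 = -158372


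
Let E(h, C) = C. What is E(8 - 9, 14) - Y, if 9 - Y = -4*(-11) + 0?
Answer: 49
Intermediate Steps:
Y = -35 (Y = 9 - (-4*(-11) + 0) = 9 - (44 + 0) = 9 - 1*44 = 9 - 44 = -35)
E(8 - 9, 14) - Y = 14 - 1*(-35) = 14 + 35 = 49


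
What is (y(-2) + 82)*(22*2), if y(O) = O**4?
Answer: 4312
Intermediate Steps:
(y(-2) + 82)*(22*2) = ((-2)**4 + 82)*(22*2) = (16 + 82)*44 = 98*44 = 4312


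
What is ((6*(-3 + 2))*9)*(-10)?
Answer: 540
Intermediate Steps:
((6*(-3 + 2))*9)*(-10) = ((6*(-1))*9)*(-10) = -6*9*(-10) = -54*(-10) = 540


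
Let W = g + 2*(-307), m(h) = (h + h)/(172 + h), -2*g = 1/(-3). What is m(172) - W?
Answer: 3689/6 ≈ 614.83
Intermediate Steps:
g = ⅙ (g = -½/(-3) = -½*(-⅓) = ⅙ ≈ 0.16667)
m(h) = 2*h/(172 + h) (m(h) = (2*h)/(172 + h) = 2*h/(172 + h))
W = -3683/6 (W = ⅙ + 2*(-307) = ⅙ - 614 = -3683/6 ≈ -613.83)
m(172) - W = 2*172/(172 + 172) - 1*(-3683/6) = 2*172/344 + 3683/6 = 2*172*(1/344) + 3683/6 = 1 + 3683/6 = 3689/6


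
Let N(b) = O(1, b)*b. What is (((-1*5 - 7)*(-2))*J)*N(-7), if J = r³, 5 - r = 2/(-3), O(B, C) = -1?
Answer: 275128/9 ≈ 30570.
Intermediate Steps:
r = 17/3 (r = 5 - 2/(-3) = 5 - 2*(-1)/3 = 5 - 1*(-⅔) = 5 + ⅔ = 17/3 ≈ 5.6667)
N(b) = -b
J = 4913/27 (J = (17/3)³ = 4913/27 ≈ 181.96)
(((-1*5 - 7)*(-2))*J)*N(-7) = (((-1*5 - 7)*(-2))*(4913/27))*(-1*(-7)) = (((-5 - 7)*(-2))*(4913/27))*7 = (-12*(-2)*(4913/27))*7 = (24*(4913/27))*7 = (39304/9)*7 = 275128/9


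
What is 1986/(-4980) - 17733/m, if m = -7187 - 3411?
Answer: 2802613/2199085 ≈ 1.2744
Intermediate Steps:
m = -10598
1986/(-4980) - 17733/m = 1986/(-4980) - 17733/(-10598) = 1986*(-1/4980) - 17733*(-1/10598) = -331/830 + 17733/10598 = 2802613/2199085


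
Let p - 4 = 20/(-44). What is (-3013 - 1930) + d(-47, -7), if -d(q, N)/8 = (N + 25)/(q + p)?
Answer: -1180585/239 ≈ -4939.7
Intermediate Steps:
p = 39/11 (p = 4 + 20/(-44) = 4 + 20*(-1/44) = 4 - 5/11 = 39/11 ≈ 3.5455)
d(q, N) = -8*(25 + N)/(39/11 + q) (d(q, N) = -8*(N + 25)/(q + 39/11) = -8*(25 + N)/(39/11 + q))
(-3013 - 1930) + d(-47, -7) = (-3013 - 1930) + 88*(-25 - 1*(-7))/(39 + 11*(-47)) = -4943 + 88*(-25 + 7)/(39 - 517) = -4943 + 88*(-18)/(-478) = -4943 + 88*(-1/478)*(-18) = -4943 + 792/239 = -1180585/239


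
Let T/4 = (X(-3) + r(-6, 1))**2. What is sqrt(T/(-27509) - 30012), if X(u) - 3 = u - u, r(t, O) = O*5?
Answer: 2*I*sqrt(5677860103319)/27509 ≈ 173.24*I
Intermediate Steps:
r(t, O) = 5*O
X(u) = 3 (X(u) = 3 + (u - u) = 3 + 0 = 3)
T = 256 (T = 4*(3 + 5*1)**2 = 4*(3 + 5)**2 = 4*8**2 = 4*64 = 256)
sqrt(T/(-27509) - 30012) = sqrt(256/(-27509) - 30012) = sqrt(256*(-1/27509) - 30012) = sqrt(-256/27509 - 30012) = sqrt(-825600364/27509) = 2*I*sqrt(5677860103319)/27509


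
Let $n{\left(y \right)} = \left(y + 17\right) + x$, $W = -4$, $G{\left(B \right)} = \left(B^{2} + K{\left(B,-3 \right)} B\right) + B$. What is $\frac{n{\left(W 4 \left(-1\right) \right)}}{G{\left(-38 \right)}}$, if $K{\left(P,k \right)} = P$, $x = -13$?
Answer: $\frac{2}{285} \approx 0.0070175$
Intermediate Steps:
$G{\left(B \right)} = B + 2 B^{2}$ ($G{\left(B \right)} = \left(B^{2} + B B\right) + B = \left(B^{2} + B^{2}\right) + B = 2 B^{2} + B = B + 2 B^{2}$)
$n{\left(y \right)} = 4 + y$ ($n{\left(y \right)} = \left(y + 17\right) - 13 = \left(17 + y\right) - 13 = 4 + y$)
$\frac{n{\left(W 4 \left(-1\right) \right)}}{G{\left(-38 \right)}} = \frac{4 + \left(-4\right) 4 \left(-1\right)}{\left(-38\right) \left(1 + 2 \left(-38\right)\right)} = \frac{4 - -16}{\left(-38\right) \left(1 - 76\right)} = \frac{4 + 16}{\left(-38\right) \left(-75\right)} = \frac{20}{2850} = 20 \cdot \frac{1}{2850} = \frac{2}{285}$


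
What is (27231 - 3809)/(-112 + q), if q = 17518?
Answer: 11711/8703 ≈ 1.3456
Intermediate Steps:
(27231 - 3809)/(-112 + q) = (27231 - 3809)/(-112 + 17518) = 23422/17406 = 23422*(1/17406) = 11711/8703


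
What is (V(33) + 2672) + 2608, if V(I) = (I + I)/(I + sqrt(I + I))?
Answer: 163746/31 - 2*sqrt(66)/31 ≈ 5281.6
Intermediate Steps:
V(I) = 2*I/(I + sqrt(2)*sqrt(I)) (V(I) = (2*I)/(I + sqrt(2*I)) = (2*I)/(I + sqrt(2)*sqrt(I)) = 2*I/(I + sqrt(2)*sqrt(I)))
(V(33) + 2672) + 2608 = (2*33/(33 + sqrt(2)*sqrt(33)) + 2672) + 2608 = (2*33/(33 + sqrt(66)) + 2672) + 2608 = (66/(33 + sqrt(66)) + 2672) + 2608 = (2672 + 66/(33 + sqrt(66))) + 2608 = 5280 + 66/(33 + sqrt(66))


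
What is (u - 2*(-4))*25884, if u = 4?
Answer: 310608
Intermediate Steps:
(u - 2*(-4))*25884 = (4 - 2*(-4))*25884 = (4 + 8)*25884 = 12*25884 = 310608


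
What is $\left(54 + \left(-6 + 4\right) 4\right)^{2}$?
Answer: $2116$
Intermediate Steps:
$\left(54 + \left(-6 + 4\right) 4\right)^{2} = \left(54 - 8\right)^{2} = 46^{2} = 2116$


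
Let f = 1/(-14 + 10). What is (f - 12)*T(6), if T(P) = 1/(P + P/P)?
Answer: -7/4 ≈ -1.7500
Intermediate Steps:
f = -¼ (f = 1/(-4) = -¼ ≈ -0.25000)
T(P) = 1/(1 + P) (T(P) = 1/(P + 1) = 1/(1 + P))
(f - 12)*T(6) = (-¼ - 12)/(1 + 6) = -49/4/7 = -49/4*⅐ = -7/4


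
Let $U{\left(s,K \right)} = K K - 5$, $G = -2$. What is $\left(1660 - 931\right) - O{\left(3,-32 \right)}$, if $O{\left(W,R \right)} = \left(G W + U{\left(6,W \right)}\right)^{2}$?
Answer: $725$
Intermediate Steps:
$U{\left(s,K \right)} = -5 + K^{2}$ ($U{\left(s,K \right)} = K^{2} - 5 = -5 + K^{2}$)
$O{\left(W,R \right)} = \left(-5 + W^{2} - 2 W\right)^{2}$ ($O{\left(W,R \right)} = \left(- 2 W + \left(-5 + W^{2}\right)\right)^{2} = \left(-5 + W^{2} - 2 W\right)^{2}$)
$\left(1660 - 931\right) - O{\left(3,-32 \right)} = \left(1660 - 931\right) - \left(5 - 3^{2} + 2 \cdot 3\right)^{2} = \left(1660 - 931\right) - \left(5 - 9 + 6\right)^{2} = 729 - \left(5 - 9 + 6\right)^{2} = 729 - 2^{2} = 729 - 4 = 725$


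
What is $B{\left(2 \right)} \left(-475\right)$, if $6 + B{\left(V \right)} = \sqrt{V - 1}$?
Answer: $2375$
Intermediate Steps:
$B{\left(V \right)} = -6 + \sqrt{-1 + V}$ ($B{\left(V \right)} = -6 + \sqrt{V - 1} = -6 + \sqrt{-1 + V}$)
$B{\left(2 \right)} \left(-475\right) = \left(-6 + \sqrt{-1 + 2}\right) \left(-475\right) = \left(-6 + \sqrt{1}\right) \left(-475\right) = \left(-6 + 1\right) \left(-475\right) = \left(-5\right) \left(-475\right) = 2375$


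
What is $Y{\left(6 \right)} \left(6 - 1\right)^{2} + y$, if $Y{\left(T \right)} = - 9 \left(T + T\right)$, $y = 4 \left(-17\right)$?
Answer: $-2768$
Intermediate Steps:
$y = -68$
$Y{\left(T \right)} = - 18 T$ ($Y{\left(T \right)} = - 9 \cdot 2 T = - 18 T$)
$Y{\left(6 \right)} \left(6 - 1\right)^{2} + y = \left(-18\right) 6 \left(6 - 1\right)^{2} - 68 = - 108 \cdot 5^{2} - 68 = \left(-108\right) 25 - 68 = -2700 - 68 = -2768$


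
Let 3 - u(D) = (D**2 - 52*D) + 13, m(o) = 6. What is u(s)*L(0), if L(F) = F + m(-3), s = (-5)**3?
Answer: -132810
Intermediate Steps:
s = -125
u(D) = -10 - D**2 + 52*D (u(D) = 3 - ((D**2 - 52*D) + 13) = 3 - (13 + D**2 - 52*D) = 3 + (-13 - D**2 + 52*D) = -10 - D**2 + 52*D)
L(F) = 6 + F (L(F) = F + 6 = 6 + F)
u(s)*L(0) = (-10 - 1*(-125)**2 + 52*(-125))*(6 + 0) = (-10 - 1*15625 - 6500)*6 = (-10 - 15625 - 6500)*6 = -22135*6 = -132810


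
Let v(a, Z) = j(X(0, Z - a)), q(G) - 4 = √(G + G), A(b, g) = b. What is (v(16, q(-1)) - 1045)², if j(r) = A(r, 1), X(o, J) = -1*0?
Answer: 1092025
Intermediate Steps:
X(o, J) = 0
j(r) = r
q(G) = 4 + √2*√G (q(G) = 4 + √(G + G) = 4 + √(2*G) = 4 + √2*√G)
v(a, Z) = 0
(v(16, q(-1)) - 1045)² = (0 - 1045)² = (-1045)² = 1092025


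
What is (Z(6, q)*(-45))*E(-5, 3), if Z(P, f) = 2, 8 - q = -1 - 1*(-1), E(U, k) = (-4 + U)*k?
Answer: 2430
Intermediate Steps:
E(U, k) = k*(-4 + U)
q = 8 (q = 8 - (-1 - 1*(-1)) = 8 - (-1 + 1) = 8 - 1*0 = 8 + 0 = 8)
(Z(6, q)*(-45))*E(-5, 3) = (2*(-45))*(3*(-4 - 5)) = -270*(-9) = -90*(-27) = 2430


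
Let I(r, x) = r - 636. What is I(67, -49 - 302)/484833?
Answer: -569/484833 ≈ -0.0011736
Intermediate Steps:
I(r, x) = -636 + r
I(67, -49 - 302)/484833 = (-636 + 67)/484833 = -569*1/484833 = -569/484833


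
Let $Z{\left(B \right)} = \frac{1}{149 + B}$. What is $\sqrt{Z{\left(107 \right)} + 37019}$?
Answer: $\frac{3 \sqrt{1052985}}{16} \approx 192.4$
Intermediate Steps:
$\sqrt{Z{\left(107 \right)} + 37019} = \sqrt{\frac{1}{149 + 107} + 37019} = \sqrt{\frac{1}{256} + 37019} = \sqrt{\frac{9476865}{256}} = \frac{3 \sqrt{1052985}}{16}$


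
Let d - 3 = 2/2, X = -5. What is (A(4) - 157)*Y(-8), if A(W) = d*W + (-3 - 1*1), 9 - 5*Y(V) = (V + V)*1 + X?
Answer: -870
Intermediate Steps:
d = 4 (d = 3 + 2/2 = 3 + 2*(½) = 3 + 1 = 4)
Y(V) = 14/5 - 2*V/5 (Y(V) = 9/5 - ((V + V)*1 - 5)/5 = 9/5 - ((2*V)*1 - 5)/5 = 9/5 - (2*V - 5)/5 = 9/5 - (-5 + 2*V)/5 = 9/5 + (1 - 2*V/5) = 14/5 - 2*V/5)
A(W) = -4 + 4*W (A(W) = 4*W + (-3 - 1*1) = 4*W + (-3 - 1) = 4*W - 4 = -4 + 4*W)
(A(4) - 157)*Y(-8) = ((-4 + 4*4) - 157)*(14/5 - ⅖*(-8)) = ((-4 + 16) - 157)*(14/5 + 16/5) = (12 - 157)*6 = -145*6 = -870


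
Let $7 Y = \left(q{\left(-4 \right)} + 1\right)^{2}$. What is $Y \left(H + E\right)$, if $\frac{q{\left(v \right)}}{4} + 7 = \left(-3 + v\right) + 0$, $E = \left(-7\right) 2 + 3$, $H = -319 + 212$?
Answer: $- \frac{356950}{7} \approx -50993.0$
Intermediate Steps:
$H = -107$
$E = -11$ ($E = -14 + 3 = -11$)
$q{\left(v \right)} = -40 + 4 v$ ($q{\left(v \right)} = -28 + 4 \left(\left(-3 + v\right) + 0\right) = -28 + 4 \left(-3 + v\right) = -28 + \left(-12 + 4 v\right) = -40 + 4 v$)
$Y = \frac{3025}{7}$ ($Y = \frac{\left(\left(-40 + 4 \left(-4\right)\right) + 1\right)^{2}}{7} = \frac{\left(\left(-40 - 16\right) + 1\right)^{2}}{7} = \frac{\left(-56 + 1\right)^{2}}{7} = \frac{\left(-55\right)^{2}}{7} = \frac{1}{7} \cdot 3025 = \frac{3025}{7} \approx 432.14$)
$Y \left(H + E\right) = \frac{3025 \left(-107 - 11\right)}{7} = \frac{3025}{7} \left(-118\right) = - \frac{356950}{7}$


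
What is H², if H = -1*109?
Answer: 11881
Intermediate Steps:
H = -109
H² = (-109)² = 11881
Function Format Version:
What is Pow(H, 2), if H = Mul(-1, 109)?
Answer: 11881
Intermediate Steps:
H = -109
Pow(H, 2) = Pow(-109, 2) = 11881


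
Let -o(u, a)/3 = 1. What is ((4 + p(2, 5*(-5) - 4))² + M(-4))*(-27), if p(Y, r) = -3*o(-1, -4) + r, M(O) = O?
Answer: -6804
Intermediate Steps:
o(u, a) = -3 (o(u, a) = -3*1 = -3)
p(Y, r) = 9 + r (p(Y, r) = -3*(-3) + r = 9 + r)
((4 + p(2, 5*(-5) - 4))² + M(-4))*(-27) = ((4 + (9 + (5*(-5) - 4)))² - 4)*(-27) = ((4 + (9 + (-25 - 4)))² - 4)*(-27) = ((4 + (9 - 29))² - 4)*(-27) = ((4 - 20)² - 4)*(-27) = ((-16)² - 4)*(-27) = (256 - 4)*(-27) = 252*(-27) = -6804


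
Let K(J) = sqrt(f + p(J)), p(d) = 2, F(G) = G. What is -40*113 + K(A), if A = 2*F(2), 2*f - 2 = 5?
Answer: -4520 + sqrt(22)/2 ≈ -4517.7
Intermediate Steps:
f = 7/2 (f = 1 + (1/2)*5 = 1 + 5/2 = 7/2 ≈ 3.5000)
A = 4 (A = 2*2 = 4)
K(J) = sqrt(22)/2 (K(J) = sqrt(7/2 + 2) = sqrt(11/2) = sqrt(22)/2)
-40*113 + K(A) = -40*113 + sqrt(22)/2 = -4520 + sqrt(22)/2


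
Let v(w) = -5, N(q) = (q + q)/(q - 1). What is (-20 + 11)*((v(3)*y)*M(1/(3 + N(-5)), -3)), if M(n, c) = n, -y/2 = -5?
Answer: 675/7 ≈ 96.429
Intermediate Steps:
y = 10 (y = -2*(-5) = 10)
N(q) = 2*q/(-1 + q) (N(q) = (2*q)/(-1 + q) = 2*q/(-1 + q))
(-20 + 11)*((v(3)*y)*M(1/(3 + N(-5)), -3)) = (-20 + 11)*((-5*10)/(3 + 2*(-5)/(-1 - 5))) = -(-450)/(3 + 2*(-5)/(-6)) = -(-450)/(3 + 2*(-5)*(-⅙)) = -(-450)/(3 + 5/3) = -(-450)/14/3 = -(-450)*3/14 = -9*(-75/7) = 675/7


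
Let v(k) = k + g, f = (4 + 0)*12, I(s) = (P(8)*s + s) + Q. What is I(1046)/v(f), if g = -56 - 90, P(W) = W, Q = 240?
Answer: -4827/49 ≈ -98.510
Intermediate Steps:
g = -146
I(s) = 240 + 9*s (I(s) = (8*s + s) + 240 = 9*s + 240 = 240 + 9*s)
f = 48 (f = 4*12 = 48)
v(k) = -146 + k (v(k) = k - 146 = -146 + k)
I(1046)/v(f) = (240 + 9*1046)/(-146 + 48) = (240 + 9414)/(-98) = 9654*(-1/98) = -4827/49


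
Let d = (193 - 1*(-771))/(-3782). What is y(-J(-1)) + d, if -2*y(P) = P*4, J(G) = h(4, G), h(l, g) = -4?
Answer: -15610/1891 ≈ -8.2549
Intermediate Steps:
J(G) = -4
y(P) = -2*P (y(P) = -P*4/2 = -2*P)
d = -482/1891 (d = (193 + 771)*(-1/3782) = 964*(-1/3782) = -482/1891 ≈ -0.25489)
y(-J(-1)) + d = -(-2)*(-4) - 482/1891 = -2*4 - 482/1891 = -8 - 482/1891 = -15610/1891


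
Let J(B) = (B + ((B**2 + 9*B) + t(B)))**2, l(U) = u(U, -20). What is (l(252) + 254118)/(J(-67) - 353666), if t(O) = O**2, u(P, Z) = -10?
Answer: 127054/34334599 ≈ 0.0037005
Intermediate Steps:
l(U) = -10
J(B) = (2*B**2 + 10*B)**2 (J(B) = (B + ((B**2 + 9*B) + B**2))**2 = (B + (2*B**2 + 9*B))**2 = (2*B**2 + 10*B)**2)
(l(252) + 254118)/(J(-67) - 353666) = (-10 + 254118)/(4*(-67)**2*(5 - 67)**2 - 353666) = 254108/(4*4489*(-62)**2 - 353666) = 254108/(4*4489*3844 - 353666) = 254108/(69022864 - 353666) = 254108/68669198 = 254108*(1/68669198) = 127054/34334599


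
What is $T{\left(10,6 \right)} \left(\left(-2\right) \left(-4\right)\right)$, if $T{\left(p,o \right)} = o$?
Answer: $48$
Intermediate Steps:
$T{\left(10,6 \right)} \left(\left(-2\right) \left(-4\right)\right) = 6 \left(\left(-2\right) \left(-4\right)\right) = 6 \cdot 8 = 48$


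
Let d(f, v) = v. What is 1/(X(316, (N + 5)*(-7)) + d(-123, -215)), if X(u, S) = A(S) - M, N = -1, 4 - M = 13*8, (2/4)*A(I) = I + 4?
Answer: -1/163 ≈ -0.0061350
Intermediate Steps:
A(I) = 8 + 2*I (A(I) = 2*(I + 4) = 2*(4 + I) = 8 + 2*I)
M = -100 (M = 4 - 13*8 = 4 - 1*104 = 4 - 104 = -100)
X(u, S) = 108 + 2*S (X(u, S) = (8 + 2*S) - 1*(-100) = (8 + 2*S) + 100 = 108 + 2*S)
1/(X(316, (N + 5)*(-7)) + d(-123, -215)) = 1/((108 + 2*((-1 + 5)*(-7))) - 215) = 1/((108 + 2*(4*(-7))) - 215) = 1/((108 + 2*(-28)) - 215) = 1/((108 - 56) - 215) = 1/(52 - 215) = 1/(-163) = -1/163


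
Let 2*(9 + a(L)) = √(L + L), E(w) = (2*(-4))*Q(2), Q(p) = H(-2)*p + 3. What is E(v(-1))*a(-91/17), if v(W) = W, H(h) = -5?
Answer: -504 + 28*I*√3094/17 ≈ -504.0 + 91.616*I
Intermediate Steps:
Q(p) = 3 - 5*p (Q(p) = -5*p + 3 = 3 - 5*p)
E(w) = 56 (E(w) = (2*(-4))*(3 - 5*2) = -8*(3 - 10) = -8*(-7) = 56)
a(L) = -9 + √2*√L/2 (a(L) = -9 + √(L + L)/2 = -9 + √(2*L)/2 = -9 + (√2*√L)/2 = -9 + √2*√L/2)
E(v(-1))*a(-91/17) = 56*(-9 + √2*√(-91/17)/2) = 56*(-9 + √2*(I*√1547/17)/2) = 56*(-9 + I*√3094/34) = -504 + 28*I*√3094/17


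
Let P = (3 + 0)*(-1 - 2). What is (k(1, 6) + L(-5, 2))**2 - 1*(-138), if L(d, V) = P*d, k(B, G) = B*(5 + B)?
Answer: 2739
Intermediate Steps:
P = -9 (P = 3*(-3) = -9)
L(d, V) = -9*d
(k(1, 6) + L(-5, 2))**2 - 1*(-138) = (1*(5 + 1) - 9*(-5))**2 - 1*(-138) = (1*6 + 45)**2 + 138 = (6 + 45)**2 + 138 = 51**2 + 138 = 2601 + 138 = 2739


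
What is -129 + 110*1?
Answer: -19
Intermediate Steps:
-129 + 110*1 = -129 + 110 = -19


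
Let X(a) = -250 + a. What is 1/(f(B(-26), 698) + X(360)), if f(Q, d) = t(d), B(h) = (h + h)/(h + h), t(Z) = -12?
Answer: 1/98 ≈ 0.010204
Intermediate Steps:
B(h) = 1 (B(h) = (2*h)/((2*h)) = (2*h)*(1/(2*h)) = 1)
f(Q, d) = -12
1/(f(B(-26), 698) + X(360)) = 1/(-12 + (-250 + 360)) = 1/(-12 + 110) = 1/98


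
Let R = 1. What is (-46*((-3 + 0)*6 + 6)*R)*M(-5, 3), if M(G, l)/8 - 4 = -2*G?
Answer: 61824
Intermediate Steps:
M(G, l) = 32 - 16*G (M(G, l) = 32 + 8*(-2*G) = 32 - 16*G)
(-46*((-3 + 0)*6 + 6)*R)*M(-5, 3) = (-46*((-3 + 0)*6 + 6))*(32 - 16*(-5)) = (-46*(-3*6 + 6))*(32 + 80) = -46*(-18 + 6)*112 = -(-552)*112 = -46*(-12)*112 = 552*112 = 61824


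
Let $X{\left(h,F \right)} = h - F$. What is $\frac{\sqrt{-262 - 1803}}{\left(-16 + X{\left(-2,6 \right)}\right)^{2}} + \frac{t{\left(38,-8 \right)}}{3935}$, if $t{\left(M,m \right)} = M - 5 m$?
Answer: $\frac{78}{3935} + \frac{i \sqrt{2065}}{576} \approx 0.019822 + 0.078893 i$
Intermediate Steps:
$\frac{\sqrt{-262 - 1803}}{\left(-16 + X{\left(-2,6 \right)}\right)^{2}} + \frac{t{\left(38,-8 \right)}}{3935} = \frac{\sqrt{-262 - 1803}}{\left(-16 - 8\right)^{2}} + \frac{38 - -40}{3935} = \frac{\sqrt{-2065}}{\left(-16 - 8\right)^{2}} + \left(38 + 40\right) \frac{1}{3935} = \frac{i \sqrt{2065}}{\left(-16 - 8\right)^{2}} + 78 \cdot \frac{1}{3935} = \frac{i \sqrt{2065}}{\left(-24\right)^{2}} + \frac{78}{3935} = \frac{i \sqrt{2065}}{576} + \frac{78}{3935} = \frac{78}{3935} + \frac{i \sqrt{2065}}{576}$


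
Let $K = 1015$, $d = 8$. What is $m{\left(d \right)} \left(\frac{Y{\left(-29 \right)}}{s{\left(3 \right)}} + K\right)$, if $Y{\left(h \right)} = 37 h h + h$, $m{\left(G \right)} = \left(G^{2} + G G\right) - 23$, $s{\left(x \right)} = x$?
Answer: $1194655$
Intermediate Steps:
$m{\left(G \right)} = -23 + 2 G^{2}$ ($m{\left(G \right)} = \left(G^{2} + G^{2}\right) - 23 = 2 G^{2} - 23 = -23 + 2 G^{2}$)
$Y{\left(h \right)} = h + 37 h^{2}$ ($Y{\left(h \right)} = 37 h^{2} + h = h + 37 h^{2}$)
$m{\left(d \right)} \left(\frac{Y{\left(-29 \right)}}{s{\left(3 \right)}} + K\right) = \left(-23 + 2 \cdot 8^{2}\right) \left(\frac{\left(-29\right) \left(1 + 37 \left(-29\right)\right)}{3} + 1015\right) = \left(-23 + 2 \cdot 64\right) \left(- 29 \left(1 - 1073\right) \frac{1}{3} + 1015\right) = \left(-23 + 128\right) \left(\left(-29\right) \left(-1072\right) \frac{1}{3} + 1015\right) = 105 \left(31088 \cdot \frac{1}{3} + 1015\right) = 105 \left(\frac{31088}{3} + 1015\right) = 105 \cdot \frac{34133}{3} = 1194655$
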